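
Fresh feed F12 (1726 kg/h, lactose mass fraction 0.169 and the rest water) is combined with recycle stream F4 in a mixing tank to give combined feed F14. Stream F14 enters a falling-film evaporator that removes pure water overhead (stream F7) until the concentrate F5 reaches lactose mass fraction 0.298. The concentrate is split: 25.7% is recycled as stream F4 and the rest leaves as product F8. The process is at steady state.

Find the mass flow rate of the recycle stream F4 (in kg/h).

Overall lactose balance (none leaves overhead): lactose in fresh feed = lactose in product, i.e. 1726×0.169 = (1−0.257)·F5·0.298.
F5 = 291.69/(0.298×0.743) = 1317.4 kg/h.
Recycle F4 = 0.257×1317.4 = 338.58 kg/h.

338.6 kg/h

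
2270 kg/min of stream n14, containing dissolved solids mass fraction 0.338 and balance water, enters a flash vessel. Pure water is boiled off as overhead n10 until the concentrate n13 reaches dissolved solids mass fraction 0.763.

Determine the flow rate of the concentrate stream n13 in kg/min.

1006 kg/min

dissolved solids is conserved: 2270×0.338 = 767.26 kg/min all reports to the concentrate.
Concentrate = 767.26/(target fraction) = 1005.6 kg/min.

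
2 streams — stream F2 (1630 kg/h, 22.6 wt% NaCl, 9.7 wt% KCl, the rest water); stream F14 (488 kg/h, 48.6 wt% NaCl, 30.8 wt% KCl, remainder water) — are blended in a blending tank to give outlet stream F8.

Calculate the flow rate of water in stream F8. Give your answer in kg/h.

1204 kg/h

water out = water in = 1630×0.677 + 488×0.206 = 1204 kg/h.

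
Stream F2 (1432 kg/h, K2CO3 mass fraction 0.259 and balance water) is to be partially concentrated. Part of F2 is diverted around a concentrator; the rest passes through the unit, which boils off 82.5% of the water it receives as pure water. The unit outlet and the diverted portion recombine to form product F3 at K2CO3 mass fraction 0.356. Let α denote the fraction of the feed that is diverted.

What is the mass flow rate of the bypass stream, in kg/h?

793.7 kg/h

All 1432×0.259 = 370.89 kg/h of K2CO3 reaches F3, so F3 = 370.89/0.356 = 1041.8 kg/h and vapour = 390.18 kg/h.
The evaporator receives (1−α)·1432 of feed at 0.741 water and removes 0.825 of that water:
0.825×0.741×(1−α)×1432 = 390.18
(1−α) = 390.18/875.42 = 0.4457;  α = 0.5543.
Bypass flow = 0.5543×1432 = 793.75 kg/h.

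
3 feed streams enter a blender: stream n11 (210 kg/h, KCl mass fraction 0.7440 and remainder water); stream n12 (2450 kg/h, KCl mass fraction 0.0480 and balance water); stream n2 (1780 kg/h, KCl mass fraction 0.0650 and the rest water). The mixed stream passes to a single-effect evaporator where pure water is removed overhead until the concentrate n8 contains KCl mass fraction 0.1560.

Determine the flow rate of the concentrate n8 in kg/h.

KCl entering = 210×0.744 + 2450×0.048 + 1780×0.065 = 389.54 kg/h.
All KCl reports to n8, so n8 = 389.54/0.156 = 2497.1 kg/h.

2497 kg/h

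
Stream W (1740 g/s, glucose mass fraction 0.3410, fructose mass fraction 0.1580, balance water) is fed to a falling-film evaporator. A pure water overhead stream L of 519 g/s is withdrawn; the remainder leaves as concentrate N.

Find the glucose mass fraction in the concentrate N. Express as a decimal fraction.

0.4859

glucose is not removed: 1740×0.341 = 593.34 g/s of glucose enters N.
Concentrate = 1740 − 519 = 1221 g/s.
Mass fraction = 593.34/1221 = 0.4859.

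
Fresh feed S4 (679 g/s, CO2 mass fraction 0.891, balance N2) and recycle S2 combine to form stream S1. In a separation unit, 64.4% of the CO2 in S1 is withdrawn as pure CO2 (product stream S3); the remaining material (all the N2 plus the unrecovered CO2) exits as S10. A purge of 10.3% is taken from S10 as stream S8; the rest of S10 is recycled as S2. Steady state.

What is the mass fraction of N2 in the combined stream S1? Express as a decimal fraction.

N2 enters only via S4 and leaves only via the purge: 679×0.109 = 0.103×(N2 in S10), and the separation unit passes all N2, so N2 in S1 = N2 in S10 = 718.55 g/s.
CO2 in S1: m_A = 679×0.891 + (1−0.103)·(1−0.644)·m_A, so m_A = 604.99/0.6807 = 888.82 g/s.
S1 = 888.82 + 718.55 = 1607.4 g/s.
N2 fraction in S1 = 718.55/1607.4 = 0.447.

0.447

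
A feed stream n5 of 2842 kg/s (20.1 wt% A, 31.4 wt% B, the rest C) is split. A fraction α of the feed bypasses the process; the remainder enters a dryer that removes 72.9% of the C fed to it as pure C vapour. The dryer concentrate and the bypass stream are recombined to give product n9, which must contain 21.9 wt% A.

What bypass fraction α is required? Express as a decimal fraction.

0.768

All 2842×0.201 = 571.24 kg/s of A reaches n9, so n9 = 571.24/0.219 = 2608.4 kg/s and vapour = 233.59 kg/s.
The evaporator receives (1−α)·2842 of feed at 0.485 C and removes 0.729 of that C:
0.729×0.485×(1−α)×2842 = 233.59
(1−α) = 233.59/1004.8 = 0.2325;  α = 0.7675.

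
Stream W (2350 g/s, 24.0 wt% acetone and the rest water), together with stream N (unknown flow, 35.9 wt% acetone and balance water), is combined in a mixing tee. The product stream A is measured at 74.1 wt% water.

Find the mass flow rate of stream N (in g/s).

Let N be the unknown flow. Total out = 2350 + N.
water balance: 1786 + 0.641·N = 0.741·(2350 + N)
(0.641 − 0.741)·N = 0.741×2350 − 1786 = -44.65
N = -44.65 / -0.100 = 446.5 g/s

446.5 g/s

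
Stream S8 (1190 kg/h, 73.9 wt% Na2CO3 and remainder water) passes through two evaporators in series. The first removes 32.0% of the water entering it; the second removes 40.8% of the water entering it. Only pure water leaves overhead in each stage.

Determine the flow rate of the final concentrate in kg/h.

1004 kg/h

water in feed = 1190×0.261 = 310.59 kg/h.
After stage 1: water left = (1−0.320)×310.59 = 211.2; stream total = 1090.6 kg/h.
After stage 2: water left = (1−0.408)×211.2 = 125.03; final concentrate = 1004.4 kg/h.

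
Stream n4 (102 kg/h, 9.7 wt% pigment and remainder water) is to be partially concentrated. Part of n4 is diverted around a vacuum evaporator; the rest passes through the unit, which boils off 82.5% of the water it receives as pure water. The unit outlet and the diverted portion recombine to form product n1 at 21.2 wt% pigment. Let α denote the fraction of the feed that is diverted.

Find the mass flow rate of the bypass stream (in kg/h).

27.73 kg/h

All 102×0.097 = 9.894 kg/h of pigment reaches n1, so n1 = 9.894/0.212 = 46.67 kg/h and vapour = 55.33 kg/h.
The evaporator receives (1−α)·102 of feed at 0.903 water and removes 0.825 of that water:
0.825×0.903×(1−α)×102 = 55.33
(1−α) = 55.33/75.987 = 0.7281;  α = 0.2719.
Bypass flow = 0.2719×102 = 27.729 kg/h.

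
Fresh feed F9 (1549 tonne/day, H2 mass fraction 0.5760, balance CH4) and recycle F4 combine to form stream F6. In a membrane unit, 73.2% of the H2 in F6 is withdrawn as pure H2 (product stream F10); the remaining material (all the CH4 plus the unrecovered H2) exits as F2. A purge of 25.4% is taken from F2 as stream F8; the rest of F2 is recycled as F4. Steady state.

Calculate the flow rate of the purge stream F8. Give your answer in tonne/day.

CH4 enters only via F9 and leaves only via the purge: 1549×0.424 = 0.254×(CH4 in F2), and the membrane unit passes all CH4, so CH4 in F6 = CH4 in F2 = 2585.7 tonne/day.
H2 in F6: m_A = 1549×0.576 + (1−0.254)·(1−0.732)·m_A, so m_A = 892.22/0.8001 = 1115.2 tonne/day.
F2 = (1−0.732)×1115.2 + 2585.7 = 2884.6 tonne/day.
Purge F8 = 0.254×2884.6 = 732.69 tonne/day.

732.7 tonne/day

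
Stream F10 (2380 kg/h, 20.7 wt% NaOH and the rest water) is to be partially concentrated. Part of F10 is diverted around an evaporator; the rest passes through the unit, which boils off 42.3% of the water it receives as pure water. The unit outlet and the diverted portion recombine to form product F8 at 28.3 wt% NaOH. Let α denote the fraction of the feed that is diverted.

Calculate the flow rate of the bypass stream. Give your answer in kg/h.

All 2380×0.207 = 492.66 kg/h of NaOH reaches F8, so F8 = 492.66/0.283 = 1740.8 kg/h and vapour = 639.15 kg/h.
The evaporator receives (1−α)·2380 of feed at 0.793 water and removes 0.423 of that water:
0.423×0.793×(1−α)×2380 = 639.15
(1−α) = 639.15/798.34 = 0.8006;  α = 0.1994.
Bypass flow = 0.1994×2380 = 474.58 kg/h.

474.6 kg/h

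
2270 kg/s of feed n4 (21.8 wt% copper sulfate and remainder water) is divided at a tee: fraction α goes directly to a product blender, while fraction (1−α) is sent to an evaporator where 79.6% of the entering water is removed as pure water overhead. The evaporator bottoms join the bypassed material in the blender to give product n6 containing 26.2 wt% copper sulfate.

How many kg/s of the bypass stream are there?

All 2270×0.218 = 494.86 kg/s of copper sulfate reaches n6, so n6 = 494.86/0.262 = 1888.8 kg/s and vapour = 381.22 kg/s.
The evaporator receives (1−α)·2270 of feed at 0.782 water and removes 0.796 of that water:
0.796×0.782×(1−α)×2270 = 381.22
(1−α) = 381.22/1413 = 0.2698;  α = 0.7302.
Bypass flow = 0.7302×2270 = 1657.6 kg/s.

1658 kg/s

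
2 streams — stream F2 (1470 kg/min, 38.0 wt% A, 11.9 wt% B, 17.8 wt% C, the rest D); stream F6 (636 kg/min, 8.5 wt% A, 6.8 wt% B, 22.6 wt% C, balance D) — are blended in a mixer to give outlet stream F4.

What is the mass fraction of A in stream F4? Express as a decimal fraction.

Total flow out = 1470 + 636 = 2106 kg/min.
A in = 1470×0.380 + 636×0.085 = 612.66 kg/min.
A mass fraction in F4 = 612.66/2106 = 0.291.

0.291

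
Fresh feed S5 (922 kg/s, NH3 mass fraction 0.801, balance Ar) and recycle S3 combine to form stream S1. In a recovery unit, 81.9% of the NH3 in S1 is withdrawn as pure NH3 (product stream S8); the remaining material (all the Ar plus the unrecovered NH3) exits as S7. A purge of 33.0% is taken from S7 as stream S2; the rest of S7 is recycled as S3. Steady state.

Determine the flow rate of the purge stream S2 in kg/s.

233.7 kg/s

Ar enters only via S5 and leaves only via the purge: 922×0.199 = 0.330×(Ar in S7), and the recovery unit passes all Ar, so Ar in S1 = Ar in S7 = 555.99 kg/s.
NH3 in S1: m_A = 922×0.801 + (1−0.330)·(1−0.819)·m_A, so m_A = 738.52/0.8787 = 840.44 kg/s.
S7 = (1−0.819)×840.44 + 555.99 = 708.11 kg/s.
Purge S2 = 0.330×708.11 = 233.68 kg/s.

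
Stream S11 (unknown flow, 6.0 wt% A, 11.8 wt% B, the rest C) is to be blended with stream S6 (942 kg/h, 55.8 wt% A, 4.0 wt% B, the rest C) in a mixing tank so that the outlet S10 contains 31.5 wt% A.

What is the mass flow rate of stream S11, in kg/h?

Let S11 be the unknown flow. Total out = 942 + S11.
A balance: 525.64 + 0.060·S11 = 0.315·(942 + S11)
(0.060 − 0.315)·S11 = 0.315×942 − 525.64 = -228.91
S11 = -228.91 / -0.255 = 897.67 kg/h

897.7 kg/h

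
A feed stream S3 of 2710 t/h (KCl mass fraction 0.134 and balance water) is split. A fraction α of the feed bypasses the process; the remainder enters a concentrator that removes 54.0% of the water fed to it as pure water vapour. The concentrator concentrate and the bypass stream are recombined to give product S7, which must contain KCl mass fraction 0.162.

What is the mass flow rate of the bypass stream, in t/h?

1708 t/h

All 2710×0.134 = 363.14 t/h of KCl reaches S7, so S7 = 363.14/0.162 = 2241.6 t/h and vapour = 468.4 t/h.
The evaporator receives (1−α)·2710 of feed at 0.866 water and removes 0.540 of that water:
0.540×0.866×(1−α)×2710 = 468.4
(1−α) = 468.4/1267.3 = 0.3696;  α = 0.6304.
Bypass flow = 0.6304×2710 = 1708.4 t/h.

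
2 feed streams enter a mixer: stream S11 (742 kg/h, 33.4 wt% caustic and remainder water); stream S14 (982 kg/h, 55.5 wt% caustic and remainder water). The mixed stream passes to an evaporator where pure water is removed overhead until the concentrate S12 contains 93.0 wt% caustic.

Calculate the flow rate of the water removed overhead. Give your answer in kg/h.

871.5 kg/h

caustic entering = 742×0.334 + 982×0.555 = 792.84 kg/h.
All caustic reports to S12, so S12 = 792.84/0.930 = 852.51 kg/h.
Total feed = 1724 kg/h; overhead = 1724 − 852.51 = 871.49 kg/h.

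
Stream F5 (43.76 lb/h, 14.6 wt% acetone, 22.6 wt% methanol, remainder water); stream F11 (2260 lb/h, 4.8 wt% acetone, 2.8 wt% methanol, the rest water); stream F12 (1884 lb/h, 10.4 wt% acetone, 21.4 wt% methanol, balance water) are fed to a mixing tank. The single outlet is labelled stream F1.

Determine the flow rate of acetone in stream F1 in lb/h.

acetone out = acetone in = 43.76×0.146 + 2260×0.048 + 1884×0.104 = 310.8 lb/h.

310.8 lb/h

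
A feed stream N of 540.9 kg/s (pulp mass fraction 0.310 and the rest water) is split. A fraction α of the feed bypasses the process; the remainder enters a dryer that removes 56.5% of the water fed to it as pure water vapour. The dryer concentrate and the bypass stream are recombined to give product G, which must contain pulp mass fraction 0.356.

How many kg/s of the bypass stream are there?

361.6 kg/s

All 540.9×0.310 = 167.68 kg/s of pulp reaches G, so G = 167.68/0.356 = 471.01 kg/s and vapour = 69.892 kg/s.
The evaporator receives (1−α)·540.9 of feed at 0.690 water and removes 0.565 of that water:
0.565×0.690×(1−α)×540.9 = 69.892
(1−α) = 69.892/210.87 = 0.3314;  α = 0.6686.
Bypass flow = 0.6686×540.9 = 361.62 kg/s.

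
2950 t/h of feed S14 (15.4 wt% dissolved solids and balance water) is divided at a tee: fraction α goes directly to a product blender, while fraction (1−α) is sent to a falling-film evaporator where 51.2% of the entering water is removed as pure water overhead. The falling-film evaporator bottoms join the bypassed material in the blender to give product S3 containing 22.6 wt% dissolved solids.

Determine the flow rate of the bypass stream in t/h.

780.3 t/h

All 2950×0.154 = 454.3 t/h of dissolved solids reaches S3, so S3 = 454.3/0.226 = 2010.2 t/h and vapour = 939.82 t/h.
The evaporator receives (1−α)·2950 of feed at 0.846 water and removes 0.512 of that water:
0.512×0.846×(1−α)×2950 = 939.82
(1−α) = 939.82/1277.8 = 0.7355;  α = 0.2645.
Bypass flow = 0.2645×2950 = 780.27 t/h.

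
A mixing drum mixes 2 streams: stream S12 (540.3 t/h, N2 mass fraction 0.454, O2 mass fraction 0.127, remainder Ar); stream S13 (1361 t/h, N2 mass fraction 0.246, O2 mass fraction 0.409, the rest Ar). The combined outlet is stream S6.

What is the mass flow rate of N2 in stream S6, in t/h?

N2 out = N2 in = 540.3×0.454 + 1361×0.246 = 580.1 t/h.

580.1 t/h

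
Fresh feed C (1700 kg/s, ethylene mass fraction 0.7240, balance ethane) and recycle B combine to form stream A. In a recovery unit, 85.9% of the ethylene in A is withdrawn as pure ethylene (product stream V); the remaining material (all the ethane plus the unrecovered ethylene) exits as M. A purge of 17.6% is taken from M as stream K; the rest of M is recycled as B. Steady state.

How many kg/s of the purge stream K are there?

503.8 kg/s

ethane enters only via C and leaves only via the purge: 1700×0.276 = 0.176×(ethane in M), and the recovery unit passes all ethane, so ethane in A = ethane in M = 2665.9 kg/s.
ethylene in A: m_A = 1700×0.724 + (1−0.176)·(1−0.859)·m_A, so m_A = 1230.8/0.8838 = 1392.6 kg/s.
M = (1−0.859)×1392.6 + 2665.9 = 2862.3 kg/s.
Purge K = 0.176×2862.3 = 503.76 kg/s.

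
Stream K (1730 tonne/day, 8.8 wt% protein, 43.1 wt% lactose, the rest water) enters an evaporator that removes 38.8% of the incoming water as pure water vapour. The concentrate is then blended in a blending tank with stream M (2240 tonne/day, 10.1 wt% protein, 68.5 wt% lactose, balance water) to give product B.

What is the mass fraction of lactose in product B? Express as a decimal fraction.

0.625

Vapour removed = 0.388×0.481×1730 = 322.87 tonne/day; concentrate = 1407.1 tonne/day.
lactose reaching the mixer = 745.63 (from concentrate) + 2240×0.685 = 2280 tonne/day.
Product flow = 1407.1 + 2240 = 3647.1 tonne/day; lactose fraction = 0.625.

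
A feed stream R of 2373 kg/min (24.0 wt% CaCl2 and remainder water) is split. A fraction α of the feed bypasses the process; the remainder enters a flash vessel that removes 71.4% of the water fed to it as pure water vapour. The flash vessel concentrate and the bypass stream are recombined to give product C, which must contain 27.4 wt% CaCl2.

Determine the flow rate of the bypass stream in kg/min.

All 2373×0.240 = 569.52 kg/min of CaCl2 reaches C, so C = 569.52/0.274 = 2078.5 kg/min and vapour = 294.46 kg/min.
The evaporator receives (1−α)·2373 of feed at 0.760 water and removes 0.714 of that water:
0.714×0.760×(1−α)×2373 = 294.46
(1−α) = 294.46/1287.7 = 0.2287;  α = 0.7713.
Bypass flow = 0.7713×2373 = 1830.4 kg/min.

1830 kg/min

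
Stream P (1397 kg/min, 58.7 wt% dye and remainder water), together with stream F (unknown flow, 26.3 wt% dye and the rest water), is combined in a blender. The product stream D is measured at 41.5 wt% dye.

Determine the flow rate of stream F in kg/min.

Let F be the unknown flow. Total out = 1397 + F.
dye balance: 820.04 + 0.263·F = 0.415·(1397 + F)
(0.263 − 0.415)·F = 0.415×1397 − 820.04 = -240.28
F = -240.28 / -0.152 = 1580.8 kg/min

1581 kg/min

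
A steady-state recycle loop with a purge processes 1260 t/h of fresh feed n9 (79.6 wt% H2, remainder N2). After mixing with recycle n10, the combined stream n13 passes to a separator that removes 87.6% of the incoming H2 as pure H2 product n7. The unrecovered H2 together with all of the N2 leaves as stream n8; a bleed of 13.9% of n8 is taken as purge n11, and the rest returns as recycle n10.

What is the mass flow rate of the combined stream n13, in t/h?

2972 t/h

N2 enters only via n9 and leaves only via the purge: 1260×0.204 = 0.139×(N2 in n8), and the separator passes all N2, so N2 in n13 = N2 in n8 = 1849.2 t/h.
H2 in n13: m_A = 1260×0.796 + (1−0.139)·(1−0.876)·m_A, so m_A = 1003/0.8932 = 1122.8 t/h.
n13 = 1122.8 + 1849.2 = 2972 t/h.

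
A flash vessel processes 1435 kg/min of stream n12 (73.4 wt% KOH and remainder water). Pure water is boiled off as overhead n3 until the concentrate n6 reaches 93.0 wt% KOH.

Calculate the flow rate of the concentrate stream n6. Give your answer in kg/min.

KOH is conserved: 1435×0.734 = 1053.3 kg/min all reports to the concentrate.
Concentrate = 1053.3/(target fraction) = 1132.6 kg/min.

1133 kg/min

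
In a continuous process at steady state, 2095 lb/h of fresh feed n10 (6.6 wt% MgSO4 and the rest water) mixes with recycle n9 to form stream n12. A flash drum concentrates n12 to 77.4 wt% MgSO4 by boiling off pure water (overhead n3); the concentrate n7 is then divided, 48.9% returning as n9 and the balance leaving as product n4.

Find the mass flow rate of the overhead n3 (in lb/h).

1916 lb/h

Overall MgSO4 balance (none leaves overhead): MgSO4 in fresh feed = MgSO4 in product, i.e. 2095×0.066 = (1−0.489)·n7·0.774.
n7 = 138.27/(0.774×0.511) = 349.6 lb/h.
Recycle n9 = 0.489×349.6 = 170.95 lb/h.
Combined feed n12 = 2095 + 170.95 = 2266 lb/h.
Overhead n3 = n12 − n7 = 2266 − 349.6 = 1916.4 lb/h.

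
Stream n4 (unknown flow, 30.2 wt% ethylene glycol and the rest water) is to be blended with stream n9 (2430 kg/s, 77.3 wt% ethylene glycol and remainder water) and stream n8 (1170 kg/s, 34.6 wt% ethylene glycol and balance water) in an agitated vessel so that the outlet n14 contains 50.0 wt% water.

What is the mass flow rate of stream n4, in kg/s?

Let n4 be the unknown flow. Total out = 3600 + n4.
water balance: 1316.8 + 0.698·n4 = 0.500·(3600 + n4)
(0.698 − 0.500)·n4 = 0.500×3600 − 1316.8 = 483.21
n4 = 483.21 / 0.198 = 2440.5 kg/s

2440 kg/s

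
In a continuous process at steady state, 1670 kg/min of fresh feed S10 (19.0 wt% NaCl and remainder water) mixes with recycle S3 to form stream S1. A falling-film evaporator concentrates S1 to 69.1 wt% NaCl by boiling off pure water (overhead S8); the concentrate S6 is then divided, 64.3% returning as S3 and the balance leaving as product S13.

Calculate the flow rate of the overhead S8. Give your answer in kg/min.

1211 kg/min

Overall NaCl balance (none leaves overhead): NaCl in fresh feed = NaCl in product, i.e. 1670×0.190 = (1−0.643)·S6·0.691.
S6 = 317.3/(0.691×0.357) = 1286.2 kg/min.
Recycle S3 = 0.643×1286.2 = 827.06 kg/min.
Combined feed S1 = 1670 + 827.06 = 2497.1 kg/min.
Overhead S8 = S1 − S6 = 2497.1 − 1286.2 = 1210.8 kg/min.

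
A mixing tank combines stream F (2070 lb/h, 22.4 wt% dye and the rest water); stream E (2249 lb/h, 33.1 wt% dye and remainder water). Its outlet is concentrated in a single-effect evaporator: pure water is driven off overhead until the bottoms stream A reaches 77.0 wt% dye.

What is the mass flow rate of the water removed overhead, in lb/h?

2750 lb/h

dye entering = 2070×0.224 + 2249×0.331 = 1208.1 lb/h.
All dye reports to A, so A = 1208.1/0.770 = 1569 lb/h.
Total feed = 4319 lb/h; overhead = 4319 − 1569 = 2750 lb/h.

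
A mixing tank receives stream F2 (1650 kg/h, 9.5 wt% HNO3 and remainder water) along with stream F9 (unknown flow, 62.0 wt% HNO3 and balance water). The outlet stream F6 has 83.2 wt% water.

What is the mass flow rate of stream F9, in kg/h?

266.5 kg/h

Let F9 be the unknown flow. Total out = 1650 + F9.
water balance: 1493.2 + 0.380·F9 = 0.832·(1650 + F9)
(0.380 − 0.832)·F9 = 0.832×1650 − 1493.2 = -120.45
F9 = -120.45 / -0.452 = 266.48 kg/h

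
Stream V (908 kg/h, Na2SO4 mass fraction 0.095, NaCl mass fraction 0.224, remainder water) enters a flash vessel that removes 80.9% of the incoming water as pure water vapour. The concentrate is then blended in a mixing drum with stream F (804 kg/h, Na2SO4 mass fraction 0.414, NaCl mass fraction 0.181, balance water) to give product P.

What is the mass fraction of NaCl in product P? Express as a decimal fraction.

0.288

Vapour removed = 0.809×0.681×908 = 500.24 kg/h; concentrate = 407.76 kg/h.
NaCl reaching the mixer = 203.39 (from concentrate) + 804×0.181 = 348.92 kg/h.
Product flow = 407.76 + 804 = 1211.8 kg/h; NaCl fraction = 0.288.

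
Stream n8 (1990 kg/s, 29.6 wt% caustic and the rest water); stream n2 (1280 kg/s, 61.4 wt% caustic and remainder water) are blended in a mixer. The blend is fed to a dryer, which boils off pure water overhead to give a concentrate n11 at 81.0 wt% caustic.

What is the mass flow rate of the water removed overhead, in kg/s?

1573 kg/s

caustic entering = 1990×0.296 + 1280×0.614 = 1375 kg/s.
All caustic reports to n11, so n11 = 1375/0.810 = 1697.5 kg/s.
Total feed = 3270 kg/s; overhead = 3270 − 1697.5 = 1572.5 kg/s.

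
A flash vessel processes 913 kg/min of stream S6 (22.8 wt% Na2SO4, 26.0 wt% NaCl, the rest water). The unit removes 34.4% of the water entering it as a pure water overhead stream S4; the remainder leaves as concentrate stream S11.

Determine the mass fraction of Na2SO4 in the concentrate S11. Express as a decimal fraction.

0.2767

Na2SO4 is not removed: 913×0.228 = 208.16 kg/min of Na2SO4 enters S11.
water entering = 913×0.512 = 467.46 kg/min; overhead removed = 0.344×467.46 = 160.8 kg/min.
Concentrate = 913 − 160.8 = 752.2 kg/min.
Mass fraction = 208.16/752.2 = 0.2767.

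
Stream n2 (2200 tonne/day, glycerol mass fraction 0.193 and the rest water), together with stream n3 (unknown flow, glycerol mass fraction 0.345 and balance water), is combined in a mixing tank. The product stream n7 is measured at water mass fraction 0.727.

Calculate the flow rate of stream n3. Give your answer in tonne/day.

2444 tonne/day

Let n3 be the unknown flow. Total out = 2200 + n3.
water balance: 1775.4 + 0.655·n3 = 0.727·(2200 + n3)
(0.655 − 0.727)·n3 = 0.727×2200 − 1775.4 = -176
n3 = -176 / -0.072 = 2444.4 tonne/day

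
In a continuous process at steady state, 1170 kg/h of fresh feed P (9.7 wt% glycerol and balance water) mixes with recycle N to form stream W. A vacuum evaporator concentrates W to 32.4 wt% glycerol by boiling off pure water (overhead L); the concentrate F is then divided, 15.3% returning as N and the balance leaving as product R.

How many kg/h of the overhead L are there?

819.7 kg/h

Overall glycerol balance (none leaves overhead): glycerol in fresh feed = glycerol in product, i.e. 1170×0.097 = (1−0.153)·F·0.324.
F = 113.49/(0.324×0.847) = 413.55 kg/h.
Recycle N = 0.153×413.55 = 63.273 kg/h.
Combined feed W = 1170 + 63.273 = 1233.3 kg/h.
Overhead L = W − F = 1233.3 − 413.55 = 819.72 kg/h.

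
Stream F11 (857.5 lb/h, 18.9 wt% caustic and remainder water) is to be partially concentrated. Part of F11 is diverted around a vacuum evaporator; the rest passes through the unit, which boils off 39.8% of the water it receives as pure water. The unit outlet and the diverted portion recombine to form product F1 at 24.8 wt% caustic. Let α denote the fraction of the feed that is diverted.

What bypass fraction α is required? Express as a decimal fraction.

All 857.5×0.189 = 162.07 lb/h of caustic reaches F1, so F1 = 162.07/0.248 = 653.5 lb/h and vapour = 204 lb/h.
The evaporator receives (1−α)·857.5 of feed at 0.811 water and removes 0.398 of that water:
0.398×0.811×(1−α)×857.5 = 204
(1−α) = 204/276.78 = 0.7370;  α = 0.2630.

0.263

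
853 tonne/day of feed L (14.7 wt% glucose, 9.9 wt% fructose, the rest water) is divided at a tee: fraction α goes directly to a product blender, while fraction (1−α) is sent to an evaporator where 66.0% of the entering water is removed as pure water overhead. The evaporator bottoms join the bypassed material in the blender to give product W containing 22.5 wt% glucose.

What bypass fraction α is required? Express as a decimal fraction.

All 853×0.147 = 125.39 tonne/day of glucose reaches W, so W = 125.39/0.225 = 557.29 tonne/day and vapour = 295.71 tonne/day.
The evaporator receives (1−α)·853 of feed at 0.754 water and removes 0.660 of that water:
0.660×0.754×(1−α)×853 = 295.71
(1−α) = 295.71/424.49 = 0.6966;  α = 0.3034.

0.303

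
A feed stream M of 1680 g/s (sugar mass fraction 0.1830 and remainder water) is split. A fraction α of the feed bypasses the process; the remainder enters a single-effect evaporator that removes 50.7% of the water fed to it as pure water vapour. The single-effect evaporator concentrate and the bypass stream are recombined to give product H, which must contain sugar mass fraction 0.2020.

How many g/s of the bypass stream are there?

All 1680×0.183 = 307.44 g/s of sugar reaches H, so H = 307.44/0.202 = 1522 g/s and vapour = 158.02 g/s.
The evaporator receives (1−α)·1680 of feed at 0.817 water and removes 0.507 of that water:
0.507×0.817×(1−α)×1680 = 158.02
(1−α) = 158.02/695.89 = 0.2271;  α = 0.7729.
Bypass flow = 0.7729×1680 = 1298.5 g/s.

1299 g/s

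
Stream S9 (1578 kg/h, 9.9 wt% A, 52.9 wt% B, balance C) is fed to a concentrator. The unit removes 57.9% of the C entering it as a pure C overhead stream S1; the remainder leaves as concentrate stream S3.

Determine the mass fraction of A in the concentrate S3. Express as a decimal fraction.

A is not removed: 1578×0.099 = 156.22 kg/h of A enters S3.
C entering = 1578×0.372 = 587.02 kg/h; overhead removed = 0.579×587.02 = 339.88 kg/h.
Concentrate = 1578 − 339.88 = 1238.1 kg/h.
Mass fraction = 156.22/1238.1 = 0.126.

0.126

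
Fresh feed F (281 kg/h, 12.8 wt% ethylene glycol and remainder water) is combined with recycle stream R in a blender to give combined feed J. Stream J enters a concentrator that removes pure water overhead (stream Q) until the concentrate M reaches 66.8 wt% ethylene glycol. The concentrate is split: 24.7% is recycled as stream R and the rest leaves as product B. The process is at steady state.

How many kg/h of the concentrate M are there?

Overall ethylene glycol balance (none leaves overhead): ethylene glycol in fresh feed = ethylene glycol in product, i.e. 281×0.128 = (1−0.247)·M·0.668.
M = 35.968/(0.668×0.753) = 71.506 kg/h.

71.51 kg/h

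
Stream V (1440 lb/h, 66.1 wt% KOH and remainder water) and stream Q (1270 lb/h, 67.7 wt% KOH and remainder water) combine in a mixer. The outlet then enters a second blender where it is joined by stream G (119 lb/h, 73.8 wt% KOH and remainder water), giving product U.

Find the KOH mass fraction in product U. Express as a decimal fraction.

0.671

Overall, product flow = 2829 lb/h.
KOH in = 1440×0.661 + 1270×0.677 + 119×0.738 = 1899.5 lb/h.
KOH fraction in U = 0.671.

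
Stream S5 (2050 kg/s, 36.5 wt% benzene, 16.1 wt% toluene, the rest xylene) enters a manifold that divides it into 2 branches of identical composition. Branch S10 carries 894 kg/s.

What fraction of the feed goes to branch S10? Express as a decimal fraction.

0.436

Fraction to S10 = 894/2050 = 0.4361.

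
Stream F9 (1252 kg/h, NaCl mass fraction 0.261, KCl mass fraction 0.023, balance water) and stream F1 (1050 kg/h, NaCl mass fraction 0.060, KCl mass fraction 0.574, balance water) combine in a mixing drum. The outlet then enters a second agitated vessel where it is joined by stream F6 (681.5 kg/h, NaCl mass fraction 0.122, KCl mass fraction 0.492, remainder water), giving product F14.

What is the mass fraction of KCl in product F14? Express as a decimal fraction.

Overall, product flow = 2983.5 kg/h.
KCl in = 1252×0.023 + 1050×0.574 + 681.5×0.492 = 966.79 kg/h.
KCl fraction in F14 = 0.324.

0.324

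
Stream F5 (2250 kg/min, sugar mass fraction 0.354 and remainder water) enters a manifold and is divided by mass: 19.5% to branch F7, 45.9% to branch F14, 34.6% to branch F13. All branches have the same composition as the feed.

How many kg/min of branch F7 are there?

Branch F7 flow = 0.195×2250 = 438.75 kg/min.

438.8 kg/min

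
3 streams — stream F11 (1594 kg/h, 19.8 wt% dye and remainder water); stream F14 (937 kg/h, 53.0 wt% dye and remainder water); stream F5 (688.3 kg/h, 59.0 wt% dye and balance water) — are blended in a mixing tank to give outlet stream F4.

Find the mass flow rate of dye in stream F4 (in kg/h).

1218 kg/h

dye out = dye in = 1594×0.198 + 937×0.530 + 688.3×0.590 = 1218.3 kg/h.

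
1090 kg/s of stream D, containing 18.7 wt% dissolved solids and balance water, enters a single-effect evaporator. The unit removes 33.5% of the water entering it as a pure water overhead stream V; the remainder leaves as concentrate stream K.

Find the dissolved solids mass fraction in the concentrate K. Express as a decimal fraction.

dissolved solids is not removed: 1090×0.187 = 203.83 kg/s of dissolved solids enters K.
water entering = 1090×0.813 = 886.17 kg/s; overhead removed = 0.335×886.17 = 296.87 kg/s.
Concentrate = 1090 − 296.87 = 793.13 kg/s.
Mass fraction = 203.83/793.13 = 0.257.

0.257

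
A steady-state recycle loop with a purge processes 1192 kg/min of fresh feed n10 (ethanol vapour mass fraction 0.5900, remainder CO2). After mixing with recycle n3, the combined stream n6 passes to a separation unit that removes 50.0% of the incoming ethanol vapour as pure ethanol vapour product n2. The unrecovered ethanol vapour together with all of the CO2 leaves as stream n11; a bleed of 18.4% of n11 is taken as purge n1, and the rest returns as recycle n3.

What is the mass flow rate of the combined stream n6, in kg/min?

3844 kg/min

CO2 enters only via n10 and leaves only via the purge: 1192×0.410 = 0.184×(CO2 in n11), and the separation unit passes all CO2, so CO2 in n6 = CO2 in n11 = 2656.1 kg/min.
ethanol vapour in n6: m_A = 1192×0.590 + (1−0.184)·(1−0.500)·m_A, so m_A = 703.28/0.5920 = 1188 kg/min.
n6 = 1188 + 2656.1 = 3844.1 kg/min.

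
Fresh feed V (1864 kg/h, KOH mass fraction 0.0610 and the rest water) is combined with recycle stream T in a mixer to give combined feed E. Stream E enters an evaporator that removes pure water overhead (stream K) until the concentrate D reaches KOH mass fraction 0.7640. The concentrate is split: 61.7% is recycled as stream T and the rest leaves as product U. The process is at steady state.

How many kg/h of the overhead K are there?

Overall KOH balance (none leaves overhead): KOH in fresh feed = KOH in product, i.e. 1864×0.061 = (1−0.617)·D·0.764.
D = 113.7/(0.764×0.383) = 388.58 kg/h.
Recycle T = 0.617×388.58 = 239.76 kg/h.
Combined feed E = 1864 + 239.76 = 2103.8 kg/h.
Overhead K = E − D = 2103.8 − 388.58 = 1715.2 kg/h.

1715 kg/h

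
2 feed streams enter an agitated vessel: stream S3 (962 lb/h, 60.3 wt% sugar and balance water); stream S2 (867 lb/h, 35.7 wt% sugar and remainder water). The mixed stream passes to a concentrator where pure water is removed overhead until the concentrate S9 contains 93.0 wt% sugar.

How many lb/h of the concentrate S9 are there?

sugar entering = 962×0.603 + 867×0.357 = 889.61 lb/h.
All sugar reports to S9, so S9 = 889.61/0.930 = 956.56 lb/h.

956.6 lb/h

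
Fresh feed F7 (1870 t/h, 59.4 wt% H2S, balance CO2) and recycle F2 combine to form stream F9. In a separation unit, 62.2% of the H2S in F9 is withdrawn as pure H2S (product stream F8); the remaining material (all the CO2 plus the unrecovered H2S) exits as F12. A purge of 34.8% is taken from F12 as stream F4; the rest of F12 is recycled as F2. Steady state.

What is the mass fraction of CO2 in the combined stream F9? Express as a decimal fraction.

CO2 enters only via F7 and leaves only via the purge: 1870×0.406 = 0.348×(CO2 in F12), and the separation unit passes all CO2, so CO2 in F9 = CO2 in F12 = 2181.7 t/h.
H2S in F9: m_A = 1870×0.594 + (1−0.348)·(1−0.622)·m_A, so m_A = 1110.8/0.7535 = 1474.1 t/h.
F9 = 1474.1 + 2181.7 = 3655.7 t/h.
CO2 fraction in F9 = 2181.7/3655.7 = 0.5968.

0.5968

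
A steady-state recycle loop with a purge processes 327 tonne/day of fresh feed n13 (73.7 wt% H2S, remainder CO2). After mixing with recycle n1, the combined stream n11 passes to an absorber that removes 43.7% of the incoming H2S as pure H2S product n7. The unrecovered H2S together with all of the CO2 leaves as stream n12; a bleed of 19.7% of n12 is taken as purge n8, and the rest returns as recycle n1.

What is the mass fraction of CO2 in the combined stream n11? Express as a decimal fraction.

0.4981

CO2 enters only via n13 and leaves only via the purge: 327×0.263 = 0.197×(CO2 in n12), and the absorber passes all CO2, so CO2 in n11 = CO2 in n12 = 436.55 tonne/day.
H2S in n11: m_A = 327×0.737 + (1−0.197)·(1−0.437)·m_A, so m_A = 241/0.5479 = 439.85 tonne/day.
n11 = 439.85 + 436.55 = 876.4 tonne/day.
CO2 fraction in n11 = 436.55/876.4 = 0.4981.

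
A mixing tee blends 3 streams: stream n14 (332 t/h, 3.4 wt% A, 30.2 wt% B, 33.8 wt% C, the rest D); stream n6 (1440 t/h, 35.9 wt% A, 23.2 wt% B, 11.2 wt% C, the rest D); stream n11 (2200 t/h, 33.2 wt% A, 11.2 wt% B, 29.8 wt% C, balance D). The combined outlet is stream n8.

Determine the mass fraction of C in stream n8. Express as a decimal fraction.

0.234

Total flow out = 332 + 1440 + 2200 = 3972 t/h.
C in = 332×0.338 + 1440×0.112 + 2200×0.298 = 929.1 t/h.
C mass fraction in n8 = 929.1/3972 = 0.234.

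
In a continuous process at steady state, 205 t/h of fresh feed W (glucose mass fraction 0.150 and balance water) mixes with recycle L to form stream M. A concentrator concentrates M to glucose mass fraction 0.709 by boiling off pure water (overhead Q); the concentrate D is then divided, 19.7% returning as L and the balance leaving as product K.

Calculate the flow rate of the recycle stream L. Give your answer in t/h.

10.64 t/h

Overall glucose balance (none leaves overhead): glucose in fresh feed = glucose in product, i.e. 205×0.150 = (1−0.197)·D·0.709.
D = 30.75/(0.709×0.803) = 54.011 t/h.
Recycle L = 0.197×54.011 = 10.64 t/h.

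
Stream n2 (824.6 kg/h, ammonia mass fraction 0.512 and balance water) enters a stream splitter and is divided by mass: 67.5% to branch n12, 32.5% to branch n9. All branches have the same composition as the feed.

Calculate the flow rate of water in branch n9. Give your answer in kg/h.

Branch n9 total = 0.325×824.6 = 268 kg/h.
water in n9 = 0.488×268 = 130.78 kg/h.

130.8 kg/h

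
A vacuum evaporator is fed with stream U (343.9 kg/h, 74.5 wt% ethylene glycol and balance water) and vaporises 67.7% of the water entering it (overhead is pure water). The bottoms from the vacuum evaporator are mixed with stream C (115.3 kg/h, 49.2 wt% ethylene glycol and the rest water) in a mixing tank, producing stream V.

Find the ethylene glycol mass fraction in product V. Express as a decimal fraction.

Vapour removed = 0.677×0.255×343.9 = 59.369 kg/h; concentrate = 284.53 kg/h.
ethylene glycol reaching the mixer = 256.21 (from concentrate) + 115.3×0.492 = 312.93 kg/h.
Product flow = 284.53 + 115.3 = 399.83 kg/h; ethylene glycol fraction = 0.783.

0.783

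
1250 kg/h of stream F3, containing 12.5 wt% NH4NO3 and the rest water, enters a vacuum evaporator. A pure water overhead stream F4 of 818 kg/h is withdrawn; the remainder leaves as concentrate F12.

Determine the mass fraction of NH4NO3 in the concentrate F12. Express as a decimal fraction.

0.362

NH4NO3 is not removed: 1250×0.125 = 156.25 kg/h of NH4NO3 enters F12.
Concentrate = 1250 − 818 = 432 kg/h.
Mass fraction = 156.25/432 = 0.362.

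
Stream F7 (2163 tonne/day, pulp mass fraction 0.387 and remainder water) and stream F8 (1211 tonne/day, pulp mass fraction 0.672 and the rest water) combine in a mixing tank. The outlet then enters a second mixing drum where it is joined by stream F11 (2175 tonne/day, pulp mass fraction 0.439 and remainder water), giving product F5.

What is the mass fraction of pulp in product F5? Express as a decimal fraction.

0.470

Overall, product flow = 5549 tonne/day.
pulp in = 2163×0.387 + 1211×0.672 + 2175×0.439 = 2605.7 tonne/day.
pulp fraction in F5 = 0.470.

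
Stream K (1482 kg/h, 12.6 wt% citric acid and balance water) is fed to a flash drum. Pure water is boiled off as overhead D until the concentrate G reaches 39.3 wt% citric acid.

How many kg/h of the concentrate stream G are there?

475.1 kg/h

citric acid is conserved: 1482×0.126 = 186.73 kg/h all reports to the concentrate.
Concentrate = 186.73/(target fraction) = 475.15 kg/h.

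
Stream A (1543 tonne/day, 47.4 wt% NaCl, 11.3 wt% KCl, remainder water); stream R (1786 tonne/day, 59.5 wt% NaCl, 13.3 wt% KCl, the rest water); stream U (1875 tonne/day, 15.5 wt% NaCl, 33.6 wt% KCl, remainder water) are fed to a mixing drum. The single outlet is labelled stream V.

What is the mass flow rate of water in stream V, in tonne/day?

2077 tonne/day

water out = water in = 1543×0.413 + 1786×0.272 + 1875×0.509 = 2077.4 tonne/day.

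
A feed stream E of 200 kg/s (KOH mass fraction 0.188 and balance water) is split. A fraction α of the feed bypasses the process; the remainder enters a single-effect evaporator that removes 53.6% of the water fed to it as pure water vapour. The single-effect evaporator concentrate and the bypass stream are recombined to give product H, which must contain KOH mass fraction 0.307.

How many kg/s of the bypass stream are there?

21.88 kg/s

All 200×0.188 = 37.6 kg/s of KOH reaches H, so H = 37.6/0.307 = 122.48 kg/s and vapour = 77.524 kg/s.
The evaporator receives (1−α)·200 of feed at 0.812 water and removes 0.536 of that water:
0.536×0.812×(1−α)×200 = 77.524
(1−α) = 77.524/87.046 = 0.8906;  α = 0.1094.
Bypass flow = 0.1094×200 = 21.878 kg/s.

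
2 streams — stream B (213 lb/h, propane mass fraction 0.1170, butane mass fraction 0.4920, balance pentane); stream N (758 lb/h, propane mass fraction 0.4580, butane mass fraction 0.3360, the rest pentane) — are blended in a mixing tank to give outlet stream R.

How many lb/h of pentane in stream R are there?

pentane out = pentane in = 213×0.391 + 758×0.206 = 239.43 lb/h.

239.4 lb/h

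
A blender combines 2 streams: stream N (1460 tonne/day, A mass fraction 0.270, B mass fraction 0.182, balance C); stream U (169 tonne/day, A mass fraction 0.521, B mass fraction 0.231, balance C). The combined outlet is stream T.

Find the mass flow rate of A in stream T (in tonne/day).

482.2 tonne/day

A out = A in = 1460×0.270 + 169×0.521 = 482.25 tonne/day.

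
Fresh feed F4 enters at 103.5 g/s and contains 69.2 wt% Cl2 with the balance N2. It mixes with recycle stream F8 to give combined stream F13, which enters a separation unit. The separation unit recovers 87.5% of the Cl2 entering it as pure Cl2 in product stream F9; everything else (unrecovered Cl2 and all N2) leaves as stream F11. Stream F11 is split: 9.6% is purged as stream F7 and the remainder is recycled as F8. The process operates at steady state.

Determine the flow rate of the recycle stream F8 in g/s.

N2 enters only via F4 and leaves only via the purge: 103.5×0.308 = 0.096×(N2 in F11), and the separation unit passes all N2, so N2 in F13 = N2 in F11 = 332.06 g/s.
Cl2 in F13: m_A = 103.5×0.692 + (1−0.096)·(1−0.875)·m_A, so m_A = 71.622/0.8870 = 80.746 g/s.
F11 = (1−0.875)×80.746 + 332.06 = 342.16 g/s.
Recycle F8 = (1−0.096)×342.16 = 309.31 g/s.

309.3 g/s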